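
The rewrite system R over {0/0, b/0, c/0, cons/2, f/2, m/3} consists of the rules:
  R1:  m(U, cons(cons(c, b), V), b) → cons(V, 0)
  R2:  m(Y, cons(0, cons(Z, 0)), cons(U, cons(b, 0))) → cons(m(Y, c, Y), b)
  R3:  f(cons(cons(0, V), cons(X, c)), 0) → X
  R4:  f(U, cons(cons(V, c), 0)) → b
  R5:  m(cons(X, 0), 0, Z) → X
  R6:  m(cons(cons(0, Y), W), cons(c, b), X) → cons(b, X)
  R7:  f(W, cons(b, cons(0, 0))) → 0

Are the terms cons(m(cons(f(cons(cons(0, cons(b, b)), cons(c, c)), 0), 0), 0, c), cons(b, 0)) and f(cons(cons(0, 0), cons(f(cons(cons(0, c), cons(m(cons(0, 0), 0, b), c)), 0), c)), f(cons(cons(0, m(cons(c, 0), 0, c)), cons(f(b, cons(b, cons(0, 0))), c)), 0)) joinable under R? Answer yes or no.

Reduce t₁ = cons(m(cons(f(cons(cons(0, cons(b, b)), cons(c, c)), 0), 0), 0, c), cons(b, 0)):
1. cons(m(cons(f(cons(cons(0, cons(b, b)), cons(c, c)), 0), 0), 0, c), cons(b, 0))  →  cons(f(cons(cons(0, cons(b, b)), cons(c, c)), 0), cons(b, 0))   [R5 at 1]
2. cons(f(cons(cons(0, cons(b, b)), cons(c, c)), 0), cons(b, 0))  →  cons(c, cons(b, 0))   [R3 at 1]

Reduce t₂ = f(cons(cons(0, 0), cons(f(cons(cons(0, c), cons(m(cons(0, 0), 0, b), c)), 0), c)), f(cons(cons(0, m(cons(c, 0), 0, c)), cons(f(b, cons(b, cons(0, 0))), c)), 0)):
1. f(cons(cons(0, 0), cons(f(cons(cons(0, c), cons(m(cons(0, 0), 0, b), c)), 0), c)), f(cons(cons(0, m(cons(c, 0), 0, c)), cons(f(b, cons(b, cons(0, 0))), c)), 0))  →  f(cons(cons(0, 0), cons(m(cons(0, 0), 0, b), c)), f(cons(cons(0, m(cons(c, 0), 0, c)), cons(f(b, cons(b, cons(0, 0))), c)), 0))   [R3 at 1.2.1]
2. f(cons(cons(0, 0), cons(m(cons(0, 0), 0, b), c)), f(cons(cons(0, m(cons(c, 0), 0, c)), cons(f(b, cons(b, cons(0, 0))), c)), 0))  →  f(cons(cons(0, 0), cons(0, c)), f(cons(cons(0, m(cons(c, 0), 0, c)), cons(f(b, cons(b, cons(0, 0))), c)), 0))   [R5 at 1.2.1]
3. f(cons(cons(0, 0), cons(0, c)), f(cons(cons(0, m(cons(c, 0), 0, c)), cons(f(b, cons(b, cons(0, 0))), c)), 0))  →  f(cons(cons(0, 0), cons(0, c)), f(b, cons(b, cons(0, 0))))   [R3 at 2]
4. f(cons(cons(0, 0), cons(0, c)), f(b, cons(b, cons(0, 0))))  →  f(cons(cons(0, 0), cons(0, c)), 0)   [R7 at 2]
5. f(cons(cons(0, 0), cons(0, c)), 0)  →  0   [R3 at ε]

no — NF(t₁) = cons(c, cons(b, 0)), NF(t₂) = 0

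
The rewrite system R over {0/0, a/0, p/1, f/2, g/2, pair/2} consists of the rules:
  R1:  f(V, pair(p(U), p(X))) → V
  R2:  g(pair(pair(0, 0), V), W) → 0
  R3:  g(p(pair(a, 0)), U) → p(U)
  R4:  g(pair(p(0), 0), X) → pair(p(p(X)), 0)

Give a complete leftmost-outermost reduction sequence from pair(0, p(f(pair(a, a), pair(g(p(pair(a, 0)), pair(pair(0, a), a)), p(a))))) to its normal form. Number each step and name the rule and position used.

1. pair(0, p(f(pair(a, a), pair(g(p(pair(a, 0)), pair(pair(0, a), a)), p(a)))))  →  pair(0, p(f(pair(a, a), pair(p(pair(pair(0, a), a)), p(a)))))   [R3 at 2.1.2.1]
2. pair(0, p(f(pair(a, a), pair(p(pair(pair(0, a), a)), p(a)))))  →  pair(0, p(pair(a, a)))   [R1 at 2.1]

pair(0, p(pair(a, a)))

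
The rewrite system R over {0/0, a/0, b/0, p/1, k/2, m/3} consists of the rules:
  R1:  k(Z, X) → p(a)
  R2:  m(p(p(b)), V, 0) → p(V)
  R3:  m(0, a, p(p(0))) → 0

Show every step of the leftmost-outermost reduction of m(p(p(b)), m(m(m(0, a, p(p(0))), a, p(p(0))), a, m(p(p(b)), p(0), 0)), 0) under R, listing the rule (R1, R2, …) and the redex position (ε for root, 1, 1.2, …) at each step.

p(0)

1. m(p(p(b)), m(m(m(0, a, p(p(0))), a, p(p(0))), a, m(p(p(b)), p(0), 0)), 0)  →  p(m(m(m(0, a, p(p(0))), a, p(p(0))), a, m(p(p(b)), p(0), 0)))   [R2 at ε]
2. p(m(m(m(0, a, p(p(0))), a, p(p(0))), a, m(p(p(b)), p(0), 0)))  →  p(m(m(0, a, p(p(0))), a, m(p(p(b)), p(0), 0)))   [R3 at 1.1.1]
3. p(m(m(0, a, p(p(0))), a, m(p(p(b)), p(0), 0)))  →  p(m(0, a, m(p(p(b)), p(0), 0)))   [R3 at 1.1]
4. p(m(0, a, m(p(p(b)), p(0), 0)))  →  p(m(0, a, p(p(0))))   [R2 at 1.3]
5. p(m(0, a, p(p(0))))  →  p(0)   [R3 at 1]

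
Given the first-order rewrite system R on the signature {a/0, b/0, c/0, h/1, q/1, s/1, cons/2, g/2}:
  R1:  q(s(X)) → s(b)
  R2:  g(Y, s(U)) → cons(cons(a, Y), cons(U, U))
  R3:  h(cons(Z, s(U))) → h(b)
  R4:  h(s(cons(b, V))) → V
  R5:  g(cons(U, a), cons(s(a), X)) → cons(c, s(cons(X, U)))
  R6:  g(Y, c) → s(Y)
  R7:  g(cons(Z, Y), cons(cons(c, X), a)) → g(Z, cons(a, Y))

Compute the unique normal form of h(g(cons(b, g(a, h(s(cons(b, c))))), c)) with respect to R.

s(a)

1. h(g(cons(b, g(a, h(s(cons(b, c))))), c))  →  h(s(cons(b, g(a, h(s(cons(b, c)))))))   [R6 at 1]
2. h(s(cons(b, g(a, h(s(cons(b, c)))))))  →  g(a, h(s(cons(b, c))))   [R4 at ε]
3. g(a, h(s(cons(b, c))))  →  g(a, c)   [R4 at 2]
4. g(a, c)  →  s(a)   [R6 at ε]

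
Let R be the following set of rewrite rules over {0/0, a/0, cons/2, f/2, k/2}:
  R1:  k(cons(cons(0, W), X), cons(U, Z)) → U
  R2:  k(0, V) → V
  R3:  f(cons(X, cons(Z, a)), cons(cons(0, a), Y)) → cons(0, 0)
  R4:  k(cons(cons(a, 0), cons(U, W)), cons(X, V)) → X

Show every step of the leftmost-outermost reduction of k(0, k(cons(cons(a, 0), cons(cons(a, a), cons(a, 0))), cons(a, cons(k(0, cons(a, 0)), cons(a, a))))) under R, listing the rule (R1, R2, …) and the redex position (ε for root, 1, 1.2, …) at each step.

a

1. k(0, k(cons(cons(a, 0), cons(cons(a, a), cons(a, 0))), cons(a, cons(k(0, cons(a, 0)), cons(a, a)))))  →  k(cons(cons(a, 0), cons(cons(a, a), cons(a, 0))), cons(a, cons(k(0, cons(a, 0)), cons(a, a))))   [R2 at ε]
2. k(cons(cons(a, 0), cons(cons(a, a), cons(a, 0))), cons(a, cons(k(0, cons(a, 0)), cons(a, a))))  →  a   [R4 at ε]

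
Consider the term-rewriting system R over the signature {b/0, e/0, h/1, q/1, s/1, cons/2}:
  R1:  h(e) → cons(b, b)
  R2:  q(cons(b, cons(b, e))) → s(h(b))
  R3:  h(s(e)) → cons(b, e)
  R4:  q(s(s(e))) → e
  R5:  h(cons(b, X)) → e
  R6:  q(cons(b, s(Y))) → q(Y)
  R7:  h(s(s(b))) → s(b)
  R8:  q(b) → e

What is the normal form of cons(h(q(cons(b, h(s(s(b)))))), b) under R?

1. cons(h(q(cons(b, h(s(s(b)))))), b)  →  cons(h(q(cons(b, s(b)))), b)   [R7 at 1.1.1.2]
2. cons(h(q(cons(b, s(b)))), b)  →  cons(h(q(b)), b)   [R6 at 1.1]
3. cons(h(q(b)), b)  →  cons(h(e), b)   [R8 at 1.1]
4. cons(h(e), b)  →  cons(cons(b, b), b)   [R1 at 1]

cons(cons(b, b), b)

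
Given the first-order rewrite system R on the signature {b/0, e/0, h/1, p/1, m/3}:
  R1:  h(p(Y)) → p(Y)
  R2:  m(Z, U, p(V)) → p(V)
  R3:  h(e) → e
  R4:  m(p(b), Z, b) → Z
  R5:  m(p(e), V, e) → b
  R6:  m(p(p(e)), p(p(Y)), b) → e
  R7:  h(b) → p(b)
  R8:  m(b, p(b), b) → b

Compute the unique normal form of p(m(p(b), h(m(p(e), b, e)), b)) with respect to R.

1. p(m(p(b), h(m(p(e), b, e)), b))  →  p(h(m(p(e), b, e)))   [R4 at 1]
2. p(h(m(p(e), b, e)))  →  p(h(b))   [R5 at 1.1]
3. p(h(b))  →  p(p(b))   [R7 at 1]

p(p(b))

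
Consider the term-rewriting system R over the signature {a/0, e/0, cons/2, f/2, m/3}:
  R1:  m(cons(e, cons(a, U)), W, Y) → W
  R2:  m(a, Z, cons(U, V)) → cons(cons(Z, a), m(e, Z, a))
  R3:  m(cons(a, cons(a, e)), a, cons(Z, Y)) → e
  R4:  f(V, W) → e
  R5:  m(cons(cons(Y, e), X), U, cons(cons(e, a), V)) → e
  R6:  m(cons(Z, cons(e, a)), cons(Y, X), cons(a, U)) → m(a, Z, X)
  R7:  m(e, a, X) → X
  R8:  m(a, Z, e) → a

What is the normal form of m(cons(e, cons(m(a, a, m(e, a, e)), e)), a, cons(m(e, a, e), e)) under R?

a

1. m(cons(e, cons(m(a, a, m(e, a, e)), e)), a, cons(m(e, a, e), e))  →  m(cons(e, cons(m(a, a, e), e)), a, cons(m(e, a, e), e))   [R7 at 1.2.1.3]
2. m(cons(e, cons(m(a, a, e), e)), a, cons(m(e, a, e), e))  →  m(cons(e, cons(a, e)), a, cons(m(e, a, e), e))   [R8 at 1.2.1]
3. m(cons(e, cons(a, e)), a, cons(m(e, a, e), e))  →  a   [R1 at ε]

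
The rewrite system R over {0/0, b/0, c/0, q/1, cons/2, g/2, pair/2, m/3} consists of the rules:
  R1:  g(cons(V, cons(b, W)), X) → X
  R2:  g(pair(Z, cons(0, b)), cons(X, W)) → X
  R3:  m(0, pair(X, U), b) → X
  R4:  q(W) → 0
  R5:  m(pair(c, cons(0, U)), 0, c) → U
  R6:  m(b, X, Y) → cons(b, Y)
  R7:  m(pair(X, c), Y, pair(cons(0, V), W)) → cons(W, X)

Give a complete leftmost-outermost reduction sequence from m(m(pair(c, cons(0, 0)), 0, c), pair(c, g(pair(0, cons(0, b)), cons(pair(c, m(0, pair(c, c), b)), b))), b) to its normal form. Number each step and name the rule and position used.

c

1. m(m(pair(c, cons(0, 0)), 0, c), pair(c, g(pair(0, cons(0, b)), cons(pair(c, m(0, pair(c, c), b)), b))), b)  →  m(0, pair(c, g(pair(0, cons(0, b)), cons(pair(c, m(0, pair(c, c), b)), b))), b)   [R5 at 1]
2. m(0, pair(c, g(pair(0, cons(0, b)), cons(pair(c, m(0, pair(c, c), b)), b))), b)  →  c   [R3 at ε]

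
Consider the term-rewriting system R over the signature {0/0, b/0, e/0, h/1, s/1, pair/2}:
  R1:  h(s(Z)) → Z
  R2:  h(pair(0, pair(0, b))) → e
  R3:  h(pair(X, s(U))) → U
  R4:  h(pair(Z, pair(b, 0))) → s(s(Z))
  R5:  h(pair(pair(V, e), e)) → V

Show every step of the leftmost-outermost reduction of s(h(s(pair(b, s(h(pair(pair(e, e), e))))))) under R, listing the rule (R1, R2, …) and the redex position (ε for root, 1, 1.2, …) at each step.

1. s(h(s(pair(b, s(h(pair(pair(e, e), e)))))))  →  s(pair(b, s(h(pair(pair(e, e), e)))))   [R1 at 1]
2. s(pair(b, s(h(pair(pair(e, e), e)))))  →  s(pair(b, s(e)))   [R5 at 1.2.1]

s(pair(b, s(e)))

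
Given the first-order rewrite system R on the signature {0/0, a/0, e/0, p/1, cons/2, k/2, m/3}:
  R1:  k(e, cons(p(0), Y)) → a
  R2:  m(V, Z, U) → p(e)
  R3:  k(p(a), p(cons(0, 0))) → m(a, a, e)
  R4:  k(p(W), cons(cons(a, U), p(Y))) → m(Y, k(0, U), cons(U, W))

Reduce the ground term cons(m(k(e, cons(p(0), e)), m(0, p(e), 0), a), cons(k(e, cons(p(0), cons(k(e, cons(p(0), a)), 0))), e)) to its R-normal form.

1. cons(m(k(e, cons(p(0), e)), m(0, p(e), 0), a), cons(k(e, cons(p(0), cons(k(e, cons(p(0), a)), 0))), e))  →  cons(p(e), cons(k(e, cons(p(0), cons(k(e, cons(p(0), a)), 0))), e))   [R2 at 1]
2. cons(p(e), cons(k(e, cons(p(0), cons(k(e, cons(p(0), a)), 0))), e))  →  cons(p(e), cons(a, e))   [R1 at 2.1]

cons(p(e), cons(a, e))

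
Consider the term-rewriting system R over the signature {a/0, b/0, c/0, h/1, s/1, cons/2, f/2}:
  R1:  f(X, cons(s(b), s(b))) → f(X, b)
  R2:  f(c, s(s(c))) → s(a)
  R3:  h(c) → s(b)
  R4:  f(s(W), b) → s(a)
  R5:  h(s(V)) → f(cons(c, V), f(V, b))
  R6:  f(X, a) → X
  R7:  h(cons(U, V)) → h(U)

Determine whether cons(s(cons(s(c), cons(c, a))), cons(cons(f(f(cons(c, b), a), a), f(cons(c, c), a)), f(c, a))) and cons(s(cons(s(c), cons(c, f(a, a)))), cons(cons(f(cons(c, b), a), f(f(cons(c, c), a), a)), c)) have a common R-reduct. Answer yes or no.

Reduce t₁ = cons(s(cons(s(c), cons(c, a))), cons(cons(f(f(cons(c, b), a), a), f(cons(c, c), a)), f(c, a))):
1. cons(s(cons(s(c), cons(c, a))), cons(cons(f(f(cons(c, b), a), a), f(cons(c, c), a)), f(c, a)))  →  cons(s(cons(s(c), cons(c, a))), cons(cons(f(cons(c, b), a), f(cons(c, c), a)), f(c, a)))   [R6 at 2.1.1]
2. cons(s(cons(s(c), cons(c, a))), cons(cons(f(cons(c, b), a), f(cons(c, c), a)), f(c, a)))  →  cons(s(cons(s(c), cons(c, a))), cons(cons(cons(c, b), f(cons(c, c), a)), f(c, a)))   [R6 at 2.1.1]
3. cons(s(cons(s(c), cons(c, a))), cons(cons(cons(c, b), f(cons(c, c), a)), f(c, a)))  →  cons(s(cons(s(c), cons(c, a))), cons(cons(cons(c, b), cons(c, c)), f(c, a)))   [R6 at 2.1.2]
4. cons(s(cons(s(c), cons(c, a))), cons(cons(cons(c, b), cons(c, c)), f(c, a)))  →  cons(s(cons(s(c), cons(c, a))), cons(cons(cons(c, b), cons(c, c)), c))   [R6 at 2.2]

Reduce t₂ = cons(s(cons(s(c), cons(c, f(a, a)))), cons(cons(f(cons(c, b), a), f(f(cons(c, c), a), a)), c)):
1. cons(s(cons(s(c), cons(c, f(a, a)))), cons(cons(f(cons(c, b), a), f(f(cons(c, c), a), a)), c))  →  cons(s(cons(s(c), cons(c, a))), cons(cons(f(cons(c, b), a), f(f(cons(c, c), a), a)), c))   [R6 at 1.1.2.2]
2. cons(s(cons(s(c), cons(c, a))), cons(cons(f(cons(c, b), a), f(f(cons(c, c), a), a)), c))  →  cons(s(cons(s(c), cons(c, a))), cons(cons(cons(c, b), f(f(cons(c, c), a), a)), c))   [R6 at 2.1.1]
3. cons(s(cons(s(c), cons(c, a))), cons(cons(cons(c, b), f(f(cons(c, c), a), a)), c))  →  cons(s(cons(s(c), cons(c, a))), cons(cons(cons(c, b), f(cons(c, c), a)), c))   [R6 at 2.1.2]
4. cons(s(cons(s(c), cons(c, a))), cons(cons(cons(c, b), f(cons(c, c), a)), c))  →  cons(s(cons(s(c), cons(c, a))), cons(cons(cons(c, b), cons(c, c)), c))   [R6 at 2.1.2]

yes — NF(t₁) = cons(s(cons(s(c), cons(c, a))), cons(cons(cons(c, b), cons(c, c)), c)), NF(t₂) = cons(s(cons(s(c), cons(c, a))), cons(cons(cons(c, b), cons(c, c)), c))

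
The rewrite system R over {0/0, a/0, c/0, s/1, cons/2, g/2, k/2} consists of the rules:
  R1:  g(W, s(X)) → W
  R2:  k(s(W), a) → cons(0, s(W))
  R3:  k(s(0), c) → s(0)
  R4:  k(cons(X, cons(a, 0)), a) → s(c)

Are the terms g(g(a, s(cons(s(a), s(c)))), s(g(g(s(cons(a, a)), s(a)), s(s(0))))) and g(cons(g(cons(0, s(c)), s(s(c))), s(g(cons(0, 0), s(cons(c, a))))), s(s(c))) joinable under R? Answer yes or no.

no — NF(t₁) = a, NF(t₂) = cons(cons(0, s(c)), s(cons(0, 0)))

Reduce t₁ = g(g(a, s(cons(s(a), s(c)))), s(g(g(s(cons(a, a)), s(a)), s(s(0))))):
1. g(g(a, s(cons(s(a), s(c)))), s(g(g(s(cons(a, a)), s(a)), s(s(0)))))  →  g(a, s(cons(s(a), s(c))))   [R1 at ε]
2. g(a, s(cons(s(a), s(c))))  →  a   [R1 at ε]

Reduce t₂ = g(cons(g(cons(0, s(c)), s(s(c))), s(g(cons(0, 0), s(cons(c, a))))), s(s(c))):
1. g(cons(g(cons(0, s(c)), s(s(c))), s(g(cons(0, 0), s(cons(c, a))))), s(s(c)))  →  cons(g(cons(0, s(c)), s(s(c))), s(g(cons(0, 0), s(cons(c, a)))))   [R1 at ε]
2. cons(g(cons(0, s(c)), s(s(c))), s(g(cons(0, 0), s(cons(c, a)))))  →  cons(cons(0, s(c)), s(g(cons(0, 0), s(cons(c, a)))))   [R1 at 1]
3. cons(cons(0, s(c)), s(g(cons(0, 0), s(cons(c, a)))))  →  cons(cons(0, s(c)), s(cons(0, 0)))   [R1 at 2.1]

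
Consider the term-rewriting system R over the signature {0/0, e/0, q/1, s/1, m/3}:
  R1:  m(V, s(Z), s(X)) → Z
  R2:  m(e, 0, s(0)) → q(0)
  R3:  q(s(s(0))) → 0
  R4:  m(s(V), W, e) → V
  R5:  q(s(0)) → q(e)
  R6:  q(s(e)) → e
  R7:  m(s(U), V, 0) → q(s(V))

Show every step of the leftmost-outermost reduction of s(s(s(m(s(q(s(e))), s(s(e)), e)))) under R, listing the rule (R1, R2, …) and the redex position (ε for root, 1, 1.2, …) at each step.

s(s(s(e)))

1. s(s(s(m(s(q(s(e))), s(s(e)), e))))  →  s(s(s(q(s(e)))))   [R4 at 1.1.1]
2. s(s(s(q(s(e)))))  →  s(s(s(e)))   [R6 at 1.1.1]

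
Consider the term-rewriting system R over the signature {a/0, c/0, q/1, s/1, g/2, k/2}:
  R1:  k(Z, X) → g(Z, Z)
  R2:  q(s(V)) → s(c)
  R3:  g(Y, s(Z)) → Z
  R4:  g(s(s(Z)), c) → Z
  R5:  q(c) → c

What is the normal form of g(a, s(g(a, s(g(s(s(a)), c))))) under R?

a

1. g(a, s(g(a, s(g(s(s(a)), c)))))  →  g(a, s(g(s(s(a)), c)))   [R3 at ε]
2. g(a, s(g(s(s(a)), c)))  →  g(s(s(a)), c)   [R3 at ε]
3. g(s(s(a)), c)  →  a   [R4 at ε]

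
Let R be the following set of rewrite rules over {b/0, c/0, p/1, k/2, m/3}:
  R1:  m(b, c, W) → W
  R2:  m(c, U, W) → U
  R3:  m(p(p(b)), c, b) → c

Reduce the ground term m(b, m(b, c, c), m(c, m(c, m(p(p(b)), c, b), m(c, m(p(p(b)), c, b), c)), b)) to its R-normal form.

1. m(b, m(b, c, c), m(c, m(c, m(p(p(b)), c, b), m(c, m(p(p(b)), c, b), c)), b))  →  m(b, c, m(c, m(c, m(p(p(b)), c, b), m(c, m(p(p(b)), c, b), c)), b))   [R1 at 2]
2. m(b, c, m(c, m(c, m(p(p(b)), c, b), m(c, m(p(p(b)), c, b), c)), b))  →  m(c, m(c, m(p(p(b)), c, b), m(c, m(p(p(b)), c, b), c)), b)   [R1 at ε]
3. m(c, m(c, m(p(p(b)), c, b), m(c, m(p(p(b)), c, b), c)), b)  →  m(c, m(p(p(b)), c, b), m(c, m(p(p(b)), c, b), c))   [R2 at ε]
4. m(c, m(p(p(b)), c, b), m(c, m(p(p(b)), c, b), c))  →  m(p(p(b)), c, b)   [R2 at ε]
5. m(p(p(b)), c, b)  →  c   [R3 at ε]

c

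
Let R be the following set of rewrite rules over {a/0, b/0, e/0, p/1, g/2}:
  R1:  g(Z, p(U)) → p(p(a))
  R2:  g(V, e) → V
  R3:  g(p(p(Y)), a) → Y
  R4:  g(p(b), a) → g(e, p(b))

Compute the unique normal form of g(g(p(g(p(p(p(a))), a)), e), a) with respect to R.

a

1. g(g(p(g(p(p(p(a))), a)), e), a)  →  g(p(g(p(p(p(a))), a)), a)   [R2 at 1]
2. g(p(g(p(p(p(a))), a)), a)  →  g(p(p(a)), a)   [R3 at 1.1]
3. g(p(p(a)), a)  →  a   [R3 at ε]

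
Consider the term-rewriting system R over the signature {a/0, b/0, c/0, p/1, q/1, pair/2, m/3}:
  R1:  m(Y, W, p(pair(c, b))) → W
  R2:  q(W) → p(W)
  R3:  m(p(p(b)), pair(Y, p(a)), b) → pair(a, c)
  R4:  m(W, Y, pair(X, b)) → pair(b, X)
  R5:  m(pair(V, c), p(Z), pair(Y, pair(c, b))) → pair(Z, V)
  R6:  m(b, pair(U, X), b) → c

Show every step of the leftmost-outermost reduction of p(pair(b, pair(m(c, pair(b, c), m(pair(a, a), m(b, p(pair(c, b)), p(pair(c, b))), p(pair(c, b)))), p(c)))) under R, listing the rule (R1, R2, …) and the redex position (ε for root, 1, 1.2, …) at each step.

1. p(pair(b, pair(m(c, pair(b, c), m(pair(a, a), m(b, p(pair(c, b)), p(pair(c, b))), p(pair(c, b)))), p(c))))  →  p(pair(b, pair(m(c, pair(b, c), m(b, p(pair(c, b)), p(pair(c, b)))), p(c))))   [R1 at 1.2.1.3]
2. p(pair(b, pair(m(c, pair(b, c), m(b, p(pair(c, b)), p(pair(c, b)))), p(c))))  →  p(pair(b, pair(m(c, pair(b, c), p(pair(c, b))), p(c))))   [R1 at 1.2.1.3]
3. p(pair(b, pair(m(c, pair(b, c), p(pair(c, b))), p(c))))  →  p(pair(b, pair(pair(b, c), p(c))))   [R1 at 1.2.1]

p(pair(b, pair(pair(b, c), p(c))))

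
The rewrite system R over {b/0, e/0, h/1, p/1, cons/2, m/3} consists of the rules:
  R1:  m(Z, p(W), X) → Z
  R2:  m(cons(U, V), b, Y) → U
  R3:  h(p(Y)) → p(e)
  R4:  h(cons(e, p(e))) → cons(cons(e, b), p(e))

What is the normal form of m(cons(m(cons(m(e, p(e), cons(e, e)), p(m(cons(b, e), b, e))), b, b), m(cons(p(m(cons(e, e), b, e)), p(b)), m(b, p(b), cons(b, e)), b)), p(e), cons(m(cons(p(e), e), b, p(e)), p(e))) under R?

cons(e, p(e))

1. m(cons(m(cons(m(e, p(e), cons(e, e)), p(m(cons(b, e), b, e))), b, b), m(cons(p(m(cons(e, e), b, e)), p(b)), m(b, p(b), cons(b, e)), b)), p(e), cons(m(cons(p(e), e), b, p(e)), p(e)))  →  cons(m(cons(m(e, p(e), cons(e, e)), p(m(cons(b, e), b, e))), b, b), m(cons(p(m(cons(e, e), b, e)), p(b)), m(b, p(b), cons(b, e)), b))   [R1 at ε]
2. cons(m(cons(m(e, p(e), cons(e, e)), p(m(cons(b, e), b, e))), b, b), m(cons(p(m(cons(e, e), b, e)), p(b)), m(b, p(b), cons(b, e)), b))  →  cons(m(e, p(e), cons(e, e)), m(cons(p(m(cons(e, e), b, e)), p(b)), m(b, p(b), cons(b, e)), b))   [R2 at 1]
3. cons(m(e, p(e), cons(e, e)), m(cons(p(m(cons(e, e), b, e)), p(b)), m(b, p(b), cons(b, e)), b))  →  cons(e, m(cons(p(m(cons(e, e), b, e)), p(b)), m(b, p(b), cons(b, e)), b))   [R1 at 1]
4. cons(e, m(cons(p(m(cons(e, e), b, e)), p(b)), m(b, p(b), cons(b, e)), b))  →  cons(e, m(cons(p(e), p(b)), m(b, p(b), cons(b, e)), b))   [R2 at 2.1.1.1]
5. cons(e, m(cons(p(e), p(b)), m(b, p(b), cons(b, e)), b))  →  cons(e, m(cons(p(e), p(b)), b, b))   [R1 at 2.2]
6. cons(e, m(cons(p(e), p(b)), b, b))  →  cons(e, p(e))   [R2 at 2]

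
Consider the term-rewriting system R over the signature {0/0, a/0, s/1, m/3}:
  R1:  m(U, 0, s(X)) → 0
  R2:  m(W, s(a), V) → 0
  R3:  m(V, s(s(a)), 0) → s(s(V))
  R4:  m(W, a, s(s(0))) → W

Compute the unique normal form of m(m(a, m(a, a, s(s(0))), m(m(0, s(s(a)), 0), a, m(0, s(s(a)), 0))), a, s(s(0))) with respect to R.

1. m(m(a, m(a, a, s(s(0))), m(m(0, s(s(a)), 0), a, m(0, s(s(a)), 0))), a, s(s(0)))  →  m(a, m(a, a, s(s(0))), m(m(0, s(s(a)), 0), a, m(0, s(s(a)), 0)))   [R4 at ε]
2. m(a, m(a, a, s(s(0))), m(m(0, s(s(a)), 0), a, m(0, s(s(a)), 0)))  →  m(a, a, m(m(0, s(s(a)), 0), a, m(0, s(s(a)), 0)))   [R4 at 2]
3. m(a, a, m(m(0, s(s(a)), 0), a, m(0, s(s(a)), 0)))  →  m(a, a, m(s(s(0)), a, m(0, s(s(a)), 0)))   [R3 at 3.1]
4. m(a, a, m(s(s(0)), a, m(0, s(s(a)), 0)))  →  m(a, a, m(s(s(0)), a, s(s(0))))   [R3 at 3.3]
5. m(a, a, m(s(s(0)), a, s(s(0))))  →  m(a, a, s(s(0)))   [R4 at 3]
6. m(a, a, s(s(0)))  →  a   [R4 at ε]

a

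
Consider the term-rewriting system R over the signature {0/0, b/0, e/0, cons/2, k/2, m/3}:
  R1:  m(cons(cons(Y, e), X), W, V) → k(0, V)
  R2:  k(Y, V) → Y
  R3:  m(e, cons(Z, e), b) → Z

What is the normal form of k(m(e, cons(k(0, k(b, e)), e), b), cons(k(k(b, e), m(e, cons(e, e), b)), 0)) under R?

1. k(m(e, cons(k(0, k(b, e)), e), b), cons(k(k(b, e), m(e, cons(e, e), b)), 0))  →  m(e, cons(k(0, k(b, e)), e), b)   [R2 at ε]
2. m(e, cons(k(0, k(b, e)), e), b)  →  k(0, k(b, e))   [R3 at ε]
3. k(0, k(b, e))  →  0   [R2 at ε]

0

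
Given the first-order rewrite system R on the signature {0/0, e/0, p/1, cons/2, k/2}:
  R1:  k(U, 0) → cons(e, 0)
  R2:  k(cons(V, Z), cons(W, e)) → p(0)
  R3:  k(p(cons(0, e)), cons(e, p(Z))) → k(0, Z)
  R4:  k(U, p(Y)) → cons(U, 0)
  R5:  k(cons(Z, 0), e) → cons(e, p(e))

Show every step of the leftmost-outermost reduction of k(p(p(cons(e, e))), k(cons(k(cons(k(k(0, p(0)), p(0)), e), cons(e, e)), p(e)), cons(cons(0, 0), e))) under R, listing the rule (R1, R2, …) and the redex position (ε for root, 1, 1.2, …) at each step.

1. k(p(p(cons(e, e))), k(cons(k(cons(k(k(0, p(0)), p(0)), e), cons(e, e)), p(e)), cons(cons(0, 0), e)))  →  k(p(p(cons(e, e))), p(0))   [R2 at 2]
2. k(p(p(cons(e, e))), p(0))  →  cons(p(p(cons(e, e))), 0)   [R4 at ε]

cons(p(p(cons(e, e))), 0)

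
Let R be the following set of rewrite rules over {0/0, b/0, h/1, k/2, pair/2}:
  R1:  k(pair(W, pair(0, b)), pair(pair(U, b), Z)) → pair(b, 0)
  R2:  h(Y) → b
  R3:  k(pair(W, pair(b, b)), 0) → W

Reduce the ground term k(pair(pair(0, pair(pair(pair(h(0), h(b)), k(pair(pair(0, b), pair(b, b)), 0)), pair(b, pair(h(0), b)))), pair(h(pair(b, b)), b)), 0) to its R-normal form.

pair(0, pair(pair(pair(b, b), pair(0, b)), pair(b, pair(b, b))))

1. k(pair(pair(0, pair(pair(pair(h(0), h(b)), k(pair(pair(0, b), pair(b, b)), 0)), pair(b, pair(h(0), b)))), pair(h(pair(b, b)), b)), 0)  →  k(pair(pair(0, pair(pair(pair(b, h(b)), k(pair(pair(0, b), pair(b, b)), 0)), pair(b, pair(h(0), b)))), pair(h(pair(b, b)), b)), 0)   [R2 at 1.1.2.1.1.1]
2. k(pair(pair(0, pair(pair(pair(b, h(b)), k(pair(pair(0, b), pair(b, b)), 0)), pair(b, pair(h(0), b)))), pair(h(pair(b, b)), b)), 0)  →  k(pair(pair(0, pair(pair(pair(b, b), k(pair(pair(0, b), pair(b, b)), 0)), pair(b, pair(h(0), b)))), pair(h(pair(b, b)), b)), 0)   [R2 at 1.1.2.1.1.2]
3. k(pair(pair(0, pair(pair(pair(b, b), k(pair(pair(0, b), pair(b, b)), 0)), pair(b, pair(h(0), b)))), pair(h(pair(b, b)), b)), 0)  →  k(pair(pair(0, pair(pair(pair(b, b), pair(0, b)), pair(b, pair(h(0), b)))), pair(h(pair(b, b)), b)), 0)   [R3 at 1.1.2.1.2]
4. k(pair(pair(0, pair(pair(pair(b, b), pair(0, b)), pair(b, pair(h(0), b)))), pair(h(pair(b, b)), b)), 0)  →  k(pair(pair(0, pair(pair(pair(b, b), pair(0, b)), pair(b, pair(b, b)))), pair(h(pair(b, b)), b)), 0)   [R2 at 1.1.2.2.2.1]
5. k(pair(pair(0, pair(pair(pair(b, b), pair(0, b)), pair(b, pair(b, b)))), pair(h(pair(b, b)), b)), 0)  →  k(pair(pair(0, pair(pair(pair(b, b), pair(0, b)), pair(b, pair(b, b)))), pair(b, b)), 0)   [R2 at 1.2.1]
6. k(pair(pair(0, pair(pair(pair(b, b), pair(0, b)), pair(b, pair(b, b)))), pair(b, b)), 0)  →  pair(0, pair(pair(pair(b, b), pair(0, b)), pair(b, pair(b, b))))   [R3 at ε]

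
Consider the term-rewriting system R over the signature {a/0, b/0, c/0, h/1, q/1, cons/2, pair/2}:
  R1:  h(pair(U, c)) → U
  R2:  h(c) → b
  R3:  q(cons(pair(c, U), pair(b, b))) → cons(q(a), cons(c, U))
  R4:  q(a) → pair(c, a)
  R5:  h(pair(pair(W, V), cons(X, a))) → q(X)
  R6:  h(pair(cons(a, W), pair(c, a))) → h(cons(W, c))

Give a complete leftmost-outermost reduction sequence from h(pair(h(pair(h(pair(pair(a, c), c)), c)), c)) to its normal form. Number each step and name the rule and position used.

pair(a, c)

1. h(pair(h(pair(h(pair(pair(a, c), c)), c)), c))  →  h(pair(h(pair(pair(a, c), c)), c))   [R1 at ε]
2. h(pair(h(pair(pair(a, c), c)), c))  →  h(pair(pair(a, c), c))   [R1 at ε]
3. h(pair(pair(a, c), c))  →  pair(a, c)   [R1 at ε]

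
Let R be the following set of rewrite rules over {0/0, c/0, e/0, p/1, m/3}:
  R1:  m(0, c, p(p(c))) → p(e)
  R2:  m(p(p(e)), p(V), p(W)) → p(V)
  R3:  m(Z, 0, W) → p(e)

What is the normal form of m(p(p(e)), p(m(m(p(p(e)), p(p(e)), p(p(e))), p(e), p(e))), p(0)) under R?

p(p(e))

1. m(p(p(e)), p(m(m(p(p(e)), p(p(e)), p(p(e))), p(e), p(e))), p(0))  →  p(m(m(p(p(e)), p(p(e)), p(p(e))), p(e), p(e)))   [R2 at ε]
2. p(m(m(p(p(e)), p(p(e)), p(p(e))), p(e), p(e)))  →  p(m(p(p(e)), p(e), p(e)))   [R2 at 1.1]
3. p(m(p(p(e)), p(e), p(e)))  →  p(p(e))   [R2 at 1]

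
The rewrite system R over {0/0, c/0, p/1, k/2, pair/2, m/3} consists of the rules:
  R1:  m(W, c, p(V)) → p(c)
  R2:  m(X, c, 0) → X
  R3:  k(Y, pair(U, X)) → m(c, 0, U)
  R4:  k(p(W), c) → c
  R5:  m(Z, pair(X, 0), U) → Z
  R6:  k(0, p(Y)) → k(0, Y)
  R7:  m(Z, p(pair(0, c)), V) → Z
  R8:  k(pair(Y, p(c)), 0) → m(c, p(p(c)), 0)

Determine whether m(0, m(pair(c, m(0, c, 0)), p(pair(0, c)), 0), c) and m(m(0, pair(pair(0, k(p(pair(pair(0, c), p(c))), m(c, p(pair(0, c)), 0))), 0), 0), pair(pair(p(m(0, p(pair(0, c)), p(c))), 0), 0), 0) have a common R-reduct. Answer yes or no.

Reduce t₁ = m(0, m(pair(c, m(0, c, 0)), p(pair(0, c)), 0), c):
1. m(0, m(pair(c, m(0, c, 0)), p(pair(0, c)), 0), c)  →  m(0, pair(c, m(0, c, 0)), c)   [R7 at 2]
2. m(0, pair(c, m(0, c, 0)), c)  →  m(0, pair(c, 0), c)   [R2 at 2.2]
3. m(0, pair(c, 0), c)  →  0   [R5 at ε]

Reduce t₂ = m(m(0, pair(pair(0, k(p(pair(pair(0, c), p(c))), m(c, p(pair(0, c)), 0))), 0), 0), pair(pair(p(m(0, p(pair(0, c)), p(c))), 0), 0), 0):
1. m(m(0, pair(pair(0, k(p(pair(pair(0, c), p(c))), m(c, p(pair(0, c)), 0))), 0), 0), pair(pair(p(m(0, p(pair(0, c)), p(c))), 0), 0), 0)  →  m(0, pair(pair(0, k(p(pair(pair(0, c), p(c))), m(c, p(pair(0, c)), 0))), 0), 0)   [R5 at ε]
2. m(0, pair(pair(0, k(p(pair(pair(0, c), p(c))), m(c, p(pair(0, c)), 0))), 0), 0)  →  0   [R5 at ε]

yes — NF(t₁) = 0, NF(t₂) = 0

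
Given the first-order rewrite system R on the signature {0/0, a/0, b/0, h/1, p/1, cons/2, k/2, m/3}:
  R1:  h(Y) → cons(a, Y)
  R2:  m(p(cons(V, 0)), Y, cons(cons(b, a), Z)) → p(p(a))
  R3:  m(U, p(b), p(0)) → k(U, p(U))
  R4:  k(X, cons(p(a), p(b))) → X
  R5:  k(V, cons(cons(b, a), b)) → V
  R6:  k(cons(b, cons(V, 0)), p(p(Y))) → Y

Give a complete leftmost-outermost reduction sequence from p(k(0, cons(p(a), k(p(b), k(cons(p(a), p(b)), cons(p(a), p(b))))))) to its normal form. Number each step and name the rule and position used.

1. p(k(0, cons(p(a), k(p(b), k(cons(p(a), p(b)), cons(p(a), p(b)))))))  →  p(k(0, cons(p(a), k(p(b), cons(p(a), p(b))))))   [R4 at 1.2.2.2]
2. p(k(0, cons(p(a), k(p(b), cons(p(a), p(b))))))  →  p(k(0, cons(p(a), p(b))))   [R4 at 1.2.2]
3. p(k(0, cons(p(a), p(b))))  →  p(0)   [R4 at 1]

p(0)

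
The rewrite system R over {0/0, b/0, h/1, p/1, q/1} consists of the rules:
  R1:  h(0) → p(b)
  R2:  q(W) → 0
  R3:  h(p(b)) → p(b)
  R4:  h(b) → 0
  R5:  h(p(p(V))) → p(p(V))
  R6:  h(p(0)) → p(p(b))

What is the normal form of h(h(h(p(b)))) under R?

1. h(h(h(p(b))))  →  h(h(p(b)))   [R3 at 1.1]
2. h(h(p(b)))  →  h(p(b))   [R3 at 1]
3. h(p(b))  →  p(b)   [R3 at ε]

p(b)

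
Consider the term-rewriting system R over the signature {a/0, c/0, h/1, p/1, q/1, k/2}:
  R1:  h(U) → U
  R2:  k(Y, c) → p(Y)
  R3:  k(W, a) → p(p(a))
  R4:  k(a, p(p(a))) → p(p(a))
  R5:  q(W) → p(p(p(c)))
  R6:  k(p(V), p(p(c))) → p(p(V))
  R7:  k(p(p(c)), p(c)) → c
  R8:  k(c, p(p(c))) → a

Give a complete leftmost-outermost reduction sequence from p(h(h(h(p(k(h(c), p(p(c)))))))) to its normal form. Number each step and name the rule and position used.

1. p(h(h(h(p(k(h(c), p(p(c))))))))  →  p(h(h(p(k(h(c), p(p(c)))))))   [R1 at 1]
2. p(h(h(p(k(h(c), p(p(c)))))))  →  p(h(p(k(h(c), p(p(c))))))   [R1 at 1]
3. p(h(p(k(h(c), p(p(c))))))  →  p(p(k(h(c), p(p(c)))))   [R1 at 1]
4. p(p(k(h(c), p(p(c)))))  →  p(p(k(c, p(p(c)))))   [R1 at 1.1.1]
5. p(p(k(c, p(p(c)))))  →  p(p(a))   [R8 at 1.1]

p(p(a))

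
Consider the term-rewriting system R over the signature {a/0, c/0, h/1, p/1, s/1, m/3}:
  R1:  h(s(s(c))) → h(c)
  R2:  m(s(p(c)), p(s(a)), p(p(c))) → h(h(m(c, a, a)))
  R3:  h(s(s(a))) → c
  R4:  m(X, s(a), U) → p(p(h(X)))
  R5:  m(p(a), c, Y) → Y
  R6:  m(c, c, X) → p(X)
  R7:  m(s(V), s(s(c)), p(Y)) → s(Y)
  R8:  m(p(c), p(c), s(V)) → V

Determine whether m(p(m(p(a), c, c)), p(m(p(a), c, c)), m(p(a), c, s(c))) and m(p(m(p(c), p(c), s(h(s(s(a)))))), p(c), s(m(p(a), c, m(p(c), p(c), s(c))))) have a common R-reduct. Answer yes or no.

Reduce t₁ = m(p(m(p(a), c, c)), p(m(p(a), c, c)), m(p(a), c, s(c))):
1. m(p(m(p(a), c, c)), p(m(p(a), c, c)), m(p(a), c, s(c)))  →  m(p(c), p(m(p(a), c, c)), m(p(a), c, s(c)))   [R5 at 1.1]
2. m(p(c), p(m(p(a), c, c)), m(p(a), c, s(c)))  →  m(p(c), p(c), m(p(a), c, s(c)))   [R5 at 2.1]
3. m(p(c), p(c), m(p(a), c, s(c)))  →  m(p(c), p(c), s(c))   [R5 at 3]
4. m(p(c), p(c), s(c))  →  c   [R8 at ε]

Reduce t₂ = m(p(m(p(c), p(c), s(h(s(s(a)))))), p(c), s(m(p(a), c, m(p(c), p(c), s(c))))):
1. m(p(m(p(c), p(c), s(h(s(s(a)))))), p(c), s(m(p(a), c, m(p(c), p(c), s(c)))))  →  m(p(h(s(s(a)))), p(c), s(m(p(a), c, m(p(c), p(c), s(c)))))   [R8 at 1.1]
2. m(p(h(s(s(a)))), p(c), s(m(p(a), c, m(p(c), p(c), s(c)))))  →  m(p(c), p(c), s(m(p(a), c, m(p(c), p(c), s(c)))))   [R3 at 1.1]
3. m(p(c), p(c), s(m(p(a), c, m(p(c), p(c), s(c)))))  →  m(p(a), c, m(p(c), p(c), s(c)))   [R8 at ε]
4. m(p(a), c, m(p(c), p(c), s(c)))  →  m(p(c), p(c), s(c))   [R5 at ε]
5. m(p(c), p(c), s(c))  →  c   [R8 at ε]

yes — NF(t₁) = c, NF(t₂) = c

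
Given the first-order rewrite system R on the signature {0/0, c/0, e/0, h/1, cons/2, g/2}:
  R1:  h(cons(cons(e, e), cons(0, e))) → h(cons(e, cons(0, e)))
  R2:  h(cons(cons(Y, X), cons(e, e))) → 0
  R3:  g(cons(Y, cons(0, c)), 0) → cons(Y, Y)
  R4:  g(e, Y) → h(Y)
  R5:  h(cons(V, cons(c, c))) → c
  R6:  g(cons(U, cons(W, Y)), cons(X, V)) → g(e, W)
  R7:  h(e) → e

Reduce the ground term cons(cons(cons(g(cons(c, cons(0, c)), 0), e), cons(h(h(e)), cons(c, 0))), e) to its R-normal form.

1. cons(cons(cons(g(cons(c, cons(0, c)), 0), e), cons(h(h(e)), cons(c, 0))), e)  →  cons(cons(cons(cons(c, c), e), cons(h(h(e)), cons(c, 0))), e)   [R3 at 1.1.1]
2. cons(cons(cons(cons(c, c), e), cons(h(h(e)), cons(c, 0))), e)  →  cons(cons(cons(cons(c, c), e), cons(h(e), cons(c, 0))), e)   [R7 at 1.2.1.1]
3. cons(cons(cons(cons(c, c), e), cons(h(e), cons(c, 0))), e)  →  cons(cons(cons(cons(c, c), e), cons(e, cons(c, 0))), e)   [R7 at 1.2.1]

cons(cons(cons(cons(c, c), e), cons(e, cons(c, 0))), e)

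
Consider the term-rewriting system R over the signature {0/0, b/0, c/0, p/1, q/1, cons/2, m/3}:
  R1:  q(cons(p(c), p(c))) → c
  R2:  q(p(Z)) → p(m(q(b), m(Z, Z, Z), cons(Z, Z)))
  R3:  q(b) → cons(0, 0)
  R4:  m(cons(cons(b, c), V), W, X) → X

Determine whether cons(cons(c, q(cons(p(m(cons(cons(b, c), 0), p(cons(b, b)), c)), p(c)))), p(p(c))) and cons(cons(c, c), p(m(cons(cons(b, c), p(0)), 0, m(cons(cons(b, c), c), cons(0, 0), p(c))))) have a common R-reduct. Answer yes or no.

yes — NF(t₁) = cons(cons(c, c), p(p(c))), NF(t₂) = cons(cons(c, c), p(p(c)))

Reduce t₁ = cons(cons(c, q(cons(p(m(cons(cons(b, c), 0), p(cons(b, b)), c)), p(c)))), p(p(c))):
1. cons(cons(c, q(cons(p(m(cons(cons(b, c), 0), p(cons(b, b)), c)), p(c)))), p(p(c)))  →  cons(cons(c, q(cons(p(c), p(c)))), p(p(c)))   [R4 at 1.2.1.1.1]
2. cons(cons(c, q(cons(p(c), p(c)))), p(p(c)))  →  cons(cons(c, c), p(p(c)))   [R1 at 1.2]

Reduce t₂ = cons(cons(c, c), p(m(cons(cons(b, c), p(0)), 0, m(cons(cons(b, c), c), cons(0, 0), p(c))))):
1. cons(cons(c, c), p(m(cons(cons(b, c), p(0)), 0, m(cons(cons(b, c), c), cons(0, 0), p(c)))))  →  cons(cons(c, c), p(m(cons(cons(b, c), c), cons(0, 0), p(c))))   [R4 at 2.1]
2. cons(cons(c, c), p(m(cons(cons(b, c), c), cons(0, 0), p(c))))  →  cons(cons(c, c), p(p(c)))   [R4 at 2.1]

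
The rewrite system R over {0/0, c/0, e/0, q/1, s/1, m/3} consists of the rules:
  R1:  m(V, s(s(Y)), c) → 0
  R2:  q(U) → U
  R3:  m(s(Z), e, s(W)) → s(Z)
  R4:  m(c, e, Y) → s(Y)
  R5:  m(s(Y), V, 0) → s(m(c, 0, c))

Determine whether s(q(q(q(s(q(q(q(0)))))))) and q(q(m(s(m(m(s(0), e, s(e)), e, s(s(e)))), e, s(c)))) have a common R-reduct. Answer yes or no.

Reduce t₁ = s(q(q(q(s(q(q(q(0)))))))):
1. s(q(q(q(s(q(q(q(0))))))))  →  s(q(q(s(q(q(q(0)))))))   [R2 at 1]
2. s(q(q(s(q(q(q(0)))))))  →  s(q(s(q(q(q(0))))))   [R2 at 1]
3. s(q(s(q(q(q(0))))))  →  s(s(q(q(q(0)))))   [R2 at 1]
4. s(s(q(q(q(0)))))  →  s(s(q(q(0))))   [R2 at 1.1]
5. s(s(q(q(0))))  →  s(s(q(0)))   [R2 at 1.1]
6. s(s(q(0)))  →  s(s(0))   [R2 at 1.1]

Reduce t₂ = q(q(m(s(m(m(s(0), e, s(e)), e, s(s(e)))), e, s(c)))):
1. q(q(m(s(m(m(s(0), e, s(e)), e, s(s(e)))), e, s(c))))  →  q(m(s(m(m(s(0), e, s(e)), e, s(s(e)))), e, s(c)))   [R2 at ε]
2. q(m(s(m(m(s(0), e, s(e)), e, s(s(e)))), e, s(c)))  →  m(s(m(m(s(0), e, s(e)), e, s(s(e)))), e, s(c))   [R2 at ε]
3. m(s(m(m(s(0), e, s(e)), e, s(s(e)))), e, s(c))  →  s(m(m(s(0), e, s(e)), e, s(s(e))))   [R3 at ε]
4. s(m(m(s(0), e, s(e)), e, s(s(e))))  →  s(m(s(0), e, s(s(e))))   [R3 at 1.1]
5. s(m(s(0), e, s(s(e))))  →  s(s(0))   [R3 at 1]

yes — NF(t₁) = s(s(0)), NF(t₂) = s(s(0))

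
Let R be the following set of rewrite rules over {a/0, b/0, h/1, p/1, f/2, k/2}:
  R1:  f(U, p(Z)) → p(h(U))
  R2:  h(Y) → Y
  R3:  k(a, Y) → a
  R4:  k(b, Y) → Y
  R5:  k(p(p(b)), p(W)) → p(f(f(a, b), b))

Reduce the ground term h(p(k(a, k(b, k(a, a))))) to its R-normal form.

p(a)

1. h(p(k(a, k(b, k(a, a)))))  →  p(k(a, k(b, k(a, a))))   [R2 at ε]
2. p(k(a, k(b, k(a, a))))  →  p(a)   [R3 at 1]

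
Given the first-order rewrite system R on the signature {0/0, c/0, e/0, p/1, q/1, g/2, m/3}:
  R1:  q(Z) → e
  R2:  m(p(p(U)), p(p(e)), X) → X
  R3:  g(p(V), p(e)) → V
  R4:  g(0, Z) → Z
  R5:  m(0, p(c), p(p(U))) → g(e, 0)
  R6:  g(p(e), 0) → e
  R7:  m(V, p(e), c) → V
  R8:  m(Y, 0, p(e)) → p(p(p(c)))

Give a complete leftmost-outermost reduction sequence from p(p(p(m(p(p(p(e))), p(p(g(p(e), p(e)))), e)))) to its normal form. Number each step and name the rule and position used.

p(p(p(e)))

1. p(p(p(m(p(p(p(e))), p(p(g(p(e), p(e)))), e))))  →  p(p(p(m(p(p(p(e))), p(p(e)), e))))   [R3 at 1.1.1.2.1.1]
2. p(p(p(m(p(p(p(e))), p(p(e)), e))))  →  p(p(p(e)))   [R2 at 1.1.1]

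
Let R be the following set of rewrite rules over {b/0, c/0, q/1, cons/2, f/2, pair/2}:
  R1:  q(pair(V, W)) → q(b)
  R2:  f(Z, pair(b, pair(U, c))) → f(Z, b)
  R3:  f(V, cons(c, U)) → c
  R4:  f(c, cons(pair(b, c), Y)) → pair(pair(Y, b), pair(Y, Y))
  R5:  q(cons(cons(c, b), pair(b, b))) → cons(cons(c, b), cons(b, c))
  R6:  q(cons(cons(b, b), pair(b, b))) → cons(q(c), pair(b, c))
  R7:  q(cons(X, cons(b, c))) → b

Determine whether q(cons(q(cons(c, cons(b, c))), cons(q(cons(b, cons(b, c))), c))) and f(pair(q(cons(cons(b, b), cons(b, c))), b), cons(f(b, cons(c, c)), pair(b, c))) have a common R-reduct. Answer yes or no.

no — NF(t₁) = b, NF(t₂) = c

Reduce t₁ = q(cons(q(cons(c, cons(b, c))), cons(q(cons(b, cons(b, c))), c))):
1. q(cons(q(cons(c, cons(b, c))), cons(q(cons(b, cons(b, c))), c)))  →  q(cons(b, cons(q(cons(b, cons(b, c))), c)))   [R7 at 1.1]
2. q(cons(b, cons(q(cons(b, cons(b, c))), c)))  →  q(cons(b, cons(b, c)))   [R7 at 1.2.1]
3. q(cons(b, cons(b, c)))  →  b   [R7 at ε]

Reduce t₂ = f(pair(q(cons(cons(b, b), cons(b, c))), b), cons(f(b, cons(c, c)), pair(b, c))):
1. f(pair(q(cons(cons(b, b), cons(b, c))), b), cons(f(b, cons(c, c)), pair(b, c)))  →  f(pair(b, b), cons(f(b, cons(c, c)), pair(b, c)))   [R7 at 1.1]
2. f(pair(b, b), cons(f(b, cons(c, c)), pair(b, c)))  →  f(pair(b, b), cons(c, pair(b, c)))   [R3 at 2.1]
3. f(pair(b, b), cons(c, pair(b, c)))  →  c   [R3 at ε]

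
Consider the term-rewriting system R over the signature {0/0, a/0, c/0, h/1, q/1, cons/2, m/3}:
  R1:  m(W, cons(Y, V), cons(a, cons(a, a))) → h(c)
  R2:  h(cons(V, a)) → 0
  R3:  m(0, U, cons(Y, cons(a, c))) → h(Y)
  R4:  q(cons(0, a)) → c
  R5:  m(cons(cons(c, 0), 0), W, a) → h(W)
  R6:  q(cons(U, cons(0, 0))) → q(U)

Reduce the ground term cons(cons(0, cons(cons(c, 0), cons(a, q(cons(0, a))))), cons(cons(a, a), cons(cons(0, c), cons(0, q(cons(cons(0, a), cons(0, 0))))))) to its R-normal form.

1. cons(cons(0, cons(cons(c, 0), cons(a, q(cons(0, a))))), cons(cons(a, a), cons(cons(0, c), cons(0, q(cons(cons(0, a), cons(0, 0)))))))  →  cons(cons(0, cons(cons(c, 0), cons(a, c))), cons(cons(a, a), cons(cons(0, c), cons(0, q(cons(cons(0, a), cons(0, 0)))))))   [R4 at 1.2.2.2]
2. cons(cons(0, cons(cons(c, 0), cons(a, c))), cons(cons(a, a), cons(cons(0, c), cons(0, q(cons(cons(0, a), cons(0, 0)))))))  →  cons(cons(0, cons(cons(c, 0), cons(a, c))), cons(cons(a, a), cons(cons(0, c), cons(0, q(cons(0, a))))))   [R6 at 2.2.2.2]
3. cons(cons(0, cons(cons(c, 0), cons(a, c))), cons(cons(a, a), cons(cons(0, c), cons(0, q(cons(0, a))))))  →  cons(cons(0, cons(cons(c, 0), cons(a, c))), cons(cons(a, a), cons(cons(0, c), cons(0, c))))   [R4 at 2.2.2.2]

cons(cons(0, cons(cons(c, 0), cons(a, c))), cons(cons(a, a), cons(cons(0, c), cons(0, c))))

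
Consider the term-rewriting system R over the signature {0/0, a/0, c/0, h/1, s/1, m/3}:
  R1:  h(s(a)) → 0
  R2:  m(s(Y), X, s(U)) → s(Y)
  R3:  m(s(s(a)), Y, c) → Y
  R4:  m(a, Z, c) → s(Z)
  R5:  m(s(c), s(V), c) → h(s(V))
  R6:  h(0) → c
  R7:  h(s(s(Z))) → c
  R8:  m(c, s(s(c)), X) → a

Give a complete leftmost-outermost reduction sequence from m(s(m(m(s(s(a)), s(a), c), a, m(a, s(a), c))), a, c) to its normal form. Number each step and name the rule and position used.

1. m(s(m(m(s(s(a)), s(a), c), a, m(a, s(a), c))), a, c)  →  m(s(m(s(a), a, m(a, s(a), c))), a, c)   [R3 at 1.1.1]
2. m(s(m(s(a), a, m(a, s(a), c))), a, c)  →  m(s(m(s(a), a, s(s(a)))), a, c)   [R4 at 1.1.3]
3. m(s(m(s(a), a, s(s(a)))), a, c)  →  m(s(s(a)), a, c)   [R2 at 1.1]
4. m(s(s(a)), a, c)  →  a   [R3 at ε]

a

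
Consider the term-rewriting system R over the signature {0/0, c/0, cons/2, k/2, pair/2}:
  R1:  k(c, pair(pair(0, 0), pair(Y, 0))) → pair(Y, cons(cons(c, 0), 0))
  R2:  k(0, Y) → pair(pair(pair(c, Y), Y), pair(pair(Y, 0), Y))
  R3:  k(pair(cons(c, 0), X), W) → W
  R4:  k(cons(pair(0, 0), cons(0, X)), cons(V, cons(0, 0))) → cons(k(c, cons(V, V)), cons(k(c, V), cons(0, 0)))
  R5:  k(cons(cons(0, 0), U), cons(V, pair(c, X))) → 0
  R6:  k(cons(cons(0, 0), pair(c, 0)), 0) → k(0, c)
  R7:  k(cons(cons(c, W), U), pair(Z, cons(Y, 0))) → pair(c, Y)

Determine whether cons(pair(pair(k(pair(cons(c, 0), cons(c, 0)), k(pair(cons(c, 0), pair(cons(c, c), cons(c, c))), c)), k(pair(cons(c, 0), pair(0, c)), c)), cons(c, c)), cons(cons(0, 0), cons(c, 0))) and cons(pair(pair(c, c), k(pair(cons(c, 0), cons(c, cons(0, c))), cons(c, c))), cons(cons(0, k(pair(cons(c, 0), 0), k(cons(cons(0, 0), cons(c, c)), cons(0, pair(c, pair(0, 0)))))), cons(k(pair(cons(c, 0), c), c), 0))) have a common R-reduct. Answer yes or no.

Reduce t₁ = cons(pair(pair(k(pair(cons(c, 0), cons(c, 0)), k(pair(cons(c, 0), pair(cons(c, c), cons(c, c))), c)), k(pair(cons(c, 0), pair(0, c)), c)), cons(c, c)), cons(cons(0, 0), cons(c, 0))):
1. cons(pair(pair(k(pair(cons(c, 0), cons(c, 0)), k(pair(cons(c, 0), pair(cons(c, c), cons(c, c))), c)), k(pair(cons(c, 0), pair(0, c)), c)), cons(c, c)), cons(cons(0, 0), cons(c, 0)))  →  cons(pair(pair(k(pair(cons(c, 0), pair(cons(c, c), cons(c, c))), c), k(pair(cons(c, 0), pair(0, c)), c)), cons(c, c)), cons(cons(0, 0), cons(c, 0)))   [R3 at 1.1.1]
2. cons(pair(pair(k(pair(cons(c, 0), pair(cons(c, c), cons(c, c))), c), k(pair(cons(c, 0), pair(0, c)), c)), cons(c, c)), cons(cons(0, 0), cons(c, 0)))  →  cons(pair(pair(c, k(pair(cons(c, 0), pair(0, c)), c)), cons(c, c)), cons(cons(0, 0), cons(c, 0)))   [R3 at 1.1.1]
3. cons(pair(pair(c, k(pair(cons(c, 0), pair(0, c)), c)), cons(c, c)), cons(cons(0, 0), cons(c, 0)))  →  cons(pair(pair(c, c), cons(c, c)), cons(cons(0, 0), cons(c, 0)))   [R3 at 1.1.2]

Reduce t₂ = cons(pair(pair(c, c), k(pair(cons(c, 0), cons(c, cons(0, c))), cons(c, c))), cons(cons(0, k(pair(cons(c, 0), 0), k(cons(cons(0, 0), cons(c, c)), cons(0, pair(c, pair(0, 0)))))), cons(k(pair(cons(c, 0), c), c), 0))):
1. cons(pair(pair(c, c), k(pair(cons(c, 0), cons(c, cons(0, c))), cons(c, c))), cons(cons(0, k(pair(cons(c, 0), 0), k(cons(cons(0, 0), cons(c, c)), cons(0, pair(c, pair(0, 0)))))), cons(k(pair(cons(c, 0), c), c), 0)))  →  cons(pair(pair(c, c), cons(c, c)), cons(cons(0, k(pair(cons(c, 0), 0), k(cons(cons(0, 0), cons(c, c)), cons(0, pair(c, pair(0, 0)))))), cons(k(pair(cons(c, 0), c), c), 0)))   [R3 at 1.2]
2. cons(pair(pair(c, c), cons(c, c)), cons(cons(0, k(pair(cons(c, 0), 0), k(cons(cons(0, 0), cons(c, c)), cons(0, pair(c, pair(0, 0)))))), cons(k(pair(cons(c, 0), c), c), 0)))  →  cons(pair(pair(c, c), cons(c, c)), cons(cons(0, k(cons(cons(0, 0), cons(c, c)), cons(0, pair(c, pair(0, 0))))), cons(k(pair(cons(c, 0), c), c), 0)))   [R3 at 2.1.2]
3. cons(pair(pair(c, c), cons(c, c)), cons(cons(0, k(cons(cons(0, 0), cons(c, c)), cons(0, pair(c, pair(0, 0))))), cons(k(pair(cons(c, 0), c), c), 0)))  →  cons(pair(pair(c, c), cons(c, c)), cons(cons(0, 0), cons(k(pair(cons(c, 0), c), c), 0)))   [R5 at 2.1.2]
4. cons(pair(pair(c, c), cons(c, c)), cons(cons(0, 0), cons(k(pair(cons(c, 0), c), c), 0)))  →  cons(pair(pair(c, c), cons(c, c)), cons(cons(0, 0), cons(c, 0)))   [R3 at 2.2.1]

yes — NF(t₁) = cons(pair(pair(c, c), cons(c, c)), cons(cons(0, 0), cons(c, 0))), NF(t₂) = cons(pair(pair(c, c), cons(c, c)), cons(cons(0, 0), cons(c, 0)))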